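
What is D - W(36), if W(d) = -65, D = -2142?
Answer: -2077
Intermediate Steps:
D - W(36) = -2142 - 1*(-65) = -2142 + 65 = -2077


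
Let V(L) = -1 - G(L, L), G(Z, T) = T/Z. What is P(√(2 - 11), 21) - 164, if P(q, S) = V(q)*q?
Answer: -164 - 6*I ≈ -164.0 - 6.0*I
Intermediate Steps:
V(L) = -2 (V(L) = -1 - L/L = -1 - 1*1 = -1 - 1 = -2)
P(q, S) = -2*q
P(√(2 - 11), 21) - 164 = -2*√(2 - 11) - 164 = -6*I - 164 = -164 - 6*I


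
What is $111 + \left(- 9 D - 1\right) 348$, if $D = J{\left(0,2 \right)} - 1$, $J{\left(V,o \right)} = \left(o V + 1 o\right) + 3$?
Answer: $-12765$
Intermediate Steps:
$J{\left(V,o \right)} = 3 + o + V o$ ($J{\left(V,o \right)} = \left(V o + o\right) + 3 = \left(o + V o\right) + 3 = 3 + o + V o$)
$D = 4$ ($D = \left(3 + 2 + 0 \cdot 2\right) - 1 = \left(3 + 2 + 0\right) - 1 = 5 - 1 = 4$)
$111 + \left(- 9 D - 1\right) 348 = 111 + \left(\left(-9\right) 4 - 1\right) 348 = 111 + \left(-36 - 1\right) 348 = 111 - 12876 = -12765$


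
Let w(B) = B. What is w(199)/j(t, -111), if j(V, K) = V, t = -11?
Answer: -199/11 ≈ -18.091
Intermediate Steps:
w(199)/j(t, -111) = 199/(-11) = 199*(-1/11) = -199/11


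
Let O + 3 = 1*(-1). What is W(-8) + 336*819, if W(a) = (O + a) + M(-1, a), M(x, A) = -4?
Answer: 275168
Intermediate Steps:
O = -4 (O = -3 + 1*(-1) = -3 - 1 = -4)
W(a) = -8 + a (W(a) = (-4 + a) - 4 = -8 + a)
W(-8) + 336*819 = (-8 - 8) + 336*819 = -16 + 275184 = 275168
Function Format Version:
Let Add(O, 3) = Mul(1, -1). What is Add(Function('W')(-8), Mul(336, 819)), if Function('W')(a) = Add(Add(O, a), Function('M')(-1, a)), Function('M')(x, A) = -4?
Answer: 275168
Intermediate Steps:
O = -4 (O = Add(-3, Mul(1, -1)) = Add(-3, -1) = -4)
Function('W')(a) = Add(-8, a) (Function('W')(a) = Add(Add(-4, a), -4) = Add(-8, a))
Add(Function('W')(-8), Mul(336, 819)) = Add(Add(-8, -8), Mul(336, 819)) = Add(-16, 275184) = 275168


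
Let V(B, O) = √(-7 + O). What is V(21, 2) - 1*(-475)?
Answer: 475 + I*√5 ≈ 475.0 + 2.2361*I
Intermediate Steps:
V(21, 2) - 1*(-475) = √(-7 + 2) - 1*(-475) = √(-5) + 475 = I*√5 + 475 = 475 + I*√5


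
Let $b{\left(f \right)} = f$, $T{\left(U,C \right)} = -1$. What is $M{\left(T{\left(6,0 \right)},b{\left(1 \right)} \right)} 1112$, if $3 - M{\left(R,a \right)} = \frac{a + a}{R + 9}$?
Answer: $3058$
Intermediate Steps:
$M{\left(R,a \right)} = 3 - \frac{2 a}{9 + R}$ ($M{\left(R,a \right)} = 3 - \frac{a + a}{R + 9} = 3 - \frac{2 a}{9 + R}$)
$M{\left(T{\left(6,0 \right)},b{\left(1 \right)} \right)} 1112 = \frac{27 - 2 + 3 \left(-1\right)}{9 - 1} \cdot 1112 = \frac{27 - 2 - 3}{8} \cdot 1112 = \frac{1}{8} \cdot 22 \cdot 1112 = \frac{11}{4} \cdot 1112 = 3058$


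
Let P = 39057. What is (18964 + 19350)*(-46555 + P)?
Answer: -287278372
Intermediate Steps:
(18964 + 19350)*(-46555 + P) = (18964 + 19350)*(-46555 + 39057) = 38314*(-7498) = -287278372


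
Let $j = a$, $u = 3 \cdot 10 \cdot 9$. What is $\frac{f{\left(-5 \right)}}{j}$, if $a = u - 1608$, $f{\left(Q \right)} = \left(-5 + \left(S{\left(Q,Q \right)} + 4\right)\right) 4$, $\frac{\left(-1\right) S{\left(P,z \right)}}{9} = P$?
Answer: $- \frac{88}{669} \approx -0.13154$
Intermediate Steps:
$S{\left(P,z \right)} = - 9 P$
$f{\left(Q \right)} = -4 - 36 Q$ ($f{\left(Q \right)} = \left(-5 - \left(-4 + 9 Q\right)\right) 4 = \left(-1 - 9 Q\right) 4 = -4 - 36 Q$)
$u = 270$ ($u = 30 \cdot 9 = 270$)
$a = -1338$ ($a = 270 - 1608 = -1338$)
$j = -1338$
$\frac{f{\left(-5 \right)}}{j} = \frac{-4 - -180}{-1338} = \left(-4 + 180\right) \left(- \frac{1}{1338}\right) = 176 \left(- \frac{1}{1338}\right) = - \frac{88}{669}$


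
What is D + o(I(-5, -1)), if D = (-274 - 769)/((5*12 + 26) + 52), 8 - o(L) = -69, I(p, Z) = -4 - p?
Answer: 9583/138 ≈ 69.442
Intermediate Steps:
o(L) = 77 (o(L) = 8 - 1*(-69) = 8 + 69 = 77)
D = -1043/138 (D = -1043/((60 + 26) + 52) = -1043/(86 + 52) = -1043/138 ≈ -7.5580)
D + o(I(-5, -1)) = -1043/138 + 77 = 9583/138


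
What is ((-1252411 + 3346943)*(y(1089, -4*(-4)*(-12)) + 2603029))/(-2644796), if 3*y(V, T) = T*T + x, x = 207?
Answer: -124500219758/60109 ≈ -2.0712e+6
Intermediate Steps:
y(V, T) = 69 + T²/3 (y(V, T) = (T*T + 207)/3 = (T² + 207)/3 = (207 + T²)/3 = 69 + T²/3)
((-1252411 + 3346943)*(y(1089, -4*(-4)*(-12)) + 2603029))/(-2644796) = ((-1252411 + 3346943)*((69 + (-4*(-4)*(-12))²/3) + 2603029))/(-2644796) = (2094532*((69 + (16*(-12))²/3) + 2603029))*(-1/2644796) = (2094532*((69 + (⅓)*(-192)²) + 2603029))*(-1/2644796) = (2094532*((69 + (⅓)*36864) + 2603029))*(-1/2644796) = (2094532*((69 + 12288) + 2603029))*(-1/2644796) = (2094532*(12357 + 2603029))*(-1/2644796) = (2094532*2615386)*(-1/2644796) = 5478009669352*(-1/2644796) = -124500219758/60109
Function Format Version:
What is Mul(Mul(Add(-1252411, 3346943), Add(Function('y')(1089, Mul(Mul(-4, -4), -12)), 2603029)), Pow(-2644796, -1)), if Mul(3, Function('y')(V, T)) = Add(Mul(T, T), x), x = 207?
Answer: Rational(-124500219758, 60109) ≈ -2.0712e+6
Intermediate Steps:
Function('y')(V, T) = Add(69, Mul(Rational(1, 3), Pow(T, 2))) (Function('y')(V, T) = Mul(Rational(1, 3), Add(Mul(T, T), 207)) = Mul(Rational(1, 3), Add(Pow(T, 2), 207)) = Mul(Rational(1, 3), Add(207, Pow(T, 2))) = Add(69, Mul(Rational(1, 3), Pow(T, 2))))
Mul(Mul(Add(-1252411, 3346943), Add(Function('y')(1089, Mul(Mul(-4, -4), -12)), 2603029)), Pow(-2644796, -1)) = Mul(Mul(Add(-1252411, 3346943), Add(Add(69, Mul(Rational(1, 3), Pow(Mul(Mul(-4, -4), -12), 2))), 2603029)), Pow(-2644796, -1)) = Mul(Mul(2094532, Add(Add(69, Mul(Rational(1, 3), Pow(Mul(16, -12), 2))), 2603029)), Rational(-1, 2644796)) = Mul(Mul(2094532, Add(Add(69, Mul(Rational(1, 3), Pow(-192, 2))), 2603029)), Rational(-1, 2644796)) = Mul(Mul(2094532, Add(Add(69, Mul(Rational(1, 3), 36864)), 2603029)), Rational(-1, 2644796)) = Mul(Mul(2094532, Add(Add(69, 12288), 2603029)), Rational(-1, 2644796)) = Mul(Mul(2094532, Add(12357, 2603029)), Rational(-1, 2644796)) = Mul(Mul(2094532, 2615386), Rational(-1, 2644796)) = Mul(5478009669352, Rational(-1, 2644796)) = Rational(-124500219758, 60109)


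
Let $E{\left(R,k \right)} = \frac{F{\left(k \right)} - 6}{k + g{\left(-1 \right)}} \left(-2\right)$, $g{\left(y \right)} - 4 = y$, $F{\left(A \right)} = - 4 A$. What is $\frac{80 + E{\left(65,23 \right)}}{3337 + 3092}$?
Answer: $\frac{1138}{83577} \approx 0.013616$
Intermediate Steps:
$g{\left(y \right)} = 4 + y$
$E{\left(R,k \right)} = - \frac{2 \left(-6 - 4 k\right)}{3 + k}$ ($E{\left(R,k \right)} = \frac{- 4 k - 6}{k + \left(4 - 1\right)} \left(-2\right) = \frac{-6 - 4 k}{k + 3} \left(-2\right) = \frac{-6 - 4 k}{3 + k} \left(-2\right) = - \frac{2 \left(-6 - 4 k\right)}{3 + k}$)
$\frac{80 + E{\left(65,23 \right)}}{3337 + 3092} = \frac{80 + \frac{4 \left(3 + 2 \cdot 23\right)}{3 + 23}}{3337 + 3092} = \frac{80 + \frac{4 \left(3 + 46\right)}{26}}{6429} = \left(80 + 4 \cdot \frac{1}{26} \cdot 49\right) \frac{1}{6429} = \left(80 + \frac{98}{13}\right) \frac{1}{6429} = \frac{1138}{13} \cdot \frac{1}{6429} = \frac{1138}{83577}$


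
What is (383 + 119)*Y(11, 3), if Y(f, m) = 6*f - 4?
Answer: 31124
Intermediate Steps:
Y(f, m) = -4 + 6*f
(383 + 119)*Y(11, 3) = (383 + 119)*(-4 + 6*11) = 502*(-4 + 66) = 502*62 = 31124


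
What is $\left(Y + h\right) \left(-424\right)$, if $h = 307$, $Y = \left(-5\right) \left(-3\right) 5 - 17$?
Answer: $-154760$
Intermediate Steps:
$Y = 58$ ($Y = 15 \cdot 5 - 17 = 75 - 17 = 58$)
$\left(Y + h\right) \left(-424\right) = \left(58 + 307\right) \left(-424\right) = 365 \left(-424\right) = -154760$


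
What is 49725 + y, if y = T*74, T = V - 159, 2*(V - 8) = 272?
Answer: 48615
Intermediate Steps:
V = 144 (V = 8 + (1/2)*272 = 8 + 136 = 144)
T = -15 (T = 144 - 159 = -15)
y = -1110 (y = -15*74 = -1110)
49725 + y = 49725 - 1110 = 48615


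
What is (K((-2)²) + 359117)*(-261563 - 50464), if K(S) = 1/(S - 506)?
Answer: -56251208167791/502 ≈ -1.1205e+11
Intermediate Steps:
K(S) = 1/(-506 + S)
(K((-2)²) + 359117)*(-261563 - 50464) = (1/(-506 + (-2)²) + 359117)*(-261563 - 50464) = (1/(-506 + 4) + 359117)*(-312027) = (1/(-502) + 359117)*(-312027) = (-1/502 + 359117)*(-312027) = (180276733/502)*(-312027) = -56251208167791/502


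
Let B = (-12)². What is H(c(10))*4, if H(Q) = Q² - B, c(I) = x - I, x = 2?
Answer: -320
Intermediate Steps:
c(I) = 2 - I
B = 144
H(Q) = -144 + Q² (H(Q) = Q² - 1*144 = Q² - 144 = -144 + Q²)
H(c(10))*4 = (-144 + (2 - 1*10)²)*4 = (-144 + (2 - 10)²)*4 = (-144 + (-8)²)*4 = (-144 + 64)*4 = -80*4 = -320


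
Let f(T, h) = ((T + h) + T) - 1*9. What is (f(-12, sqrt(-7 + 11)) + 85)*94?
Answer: 5076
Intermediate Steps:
f(T, h) = -9 + h + 2*T (f(T, h) = (h + 2*T) - 9 = -9 + h + 2*T)
(f(-12, sqrt(-7 + 11)) + 85)*94 = ((-9 + sqrt(-7 + 11) + 2*(-12)) + 85)*94 = ((-9 + sqrt(4) - 24) + 85)*94 = ((-9 + 2 - 24) + 85)*94 = (-31 + 85)*94 = 54*94 = 5076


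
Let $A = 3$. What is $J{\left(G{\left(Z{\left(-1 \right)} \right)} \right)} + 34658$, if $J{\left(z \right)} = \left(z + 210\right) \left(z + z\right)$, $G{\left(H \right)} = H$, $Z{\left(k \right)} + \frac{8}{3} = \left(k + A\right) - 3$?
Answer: $\frac{298304}{9} \approx 33145.0$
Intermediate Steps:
$Z{\left(k \right)} = - \frac{8}{3} + k$ ($Z{\left(k \right)} = - \frac{8}{3} + \left(\left(k + 3\right) - 3\right) = - \frac{8}{3} + \left(\left(3 + k\right) - 3\right) = - \frac{8}{3} + k$)
$J{\left(z \right)} = 2 z \left(210 + z\right)$ ($J{\left(z \right)} = \left(210 + z\right) 2 z = 2 z \left(210 + z\right)$)
$J{\left(G{\left(Z{\left(-1 \right)} \right)} \right)} + 34658 = 2 \left(- \frac{8}{3} - 1\right) \left(210 - \frac{11}{3}\right) + 34658 = 2 \left(- \frac{11}{3}\right) \left(210 - \frac{11}{3}\right) + 34658 = 2 \left(- \frac{11}{3}\right) \frac{619}{3} + 34658 = - \frac{13618}{9} + 34658 = \frac{298304}{9}$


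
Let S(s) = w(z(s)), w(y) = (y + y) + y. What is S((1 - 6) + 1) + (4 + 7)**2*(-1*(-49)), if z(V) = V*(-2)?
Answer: 5953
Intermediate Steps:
z(V) = -2*V
w(y) = 3*y (w(y) = 2*y + y = 3*y)
S(s) = -6*s (S(s) = 3*(-2*s) = -6*s)
S((1 - 6) + 1) + (4 + 7)**2*(-1*(-49)) = -6*((1 - 6) + 1) + (4 + 7)**2*(-1*(-49)) = -6*(-5 + 1) + 11**2*49 = -6*(-4) + 121*49 = 24 + 5929 = 5953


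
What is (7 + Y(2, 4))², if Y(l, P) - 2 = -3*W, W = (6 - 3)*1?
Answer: 0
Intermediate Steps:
W = 3 (W = 3*1 = 3)
Y(l, P) = -7 (Y(l, P) = 2 - 3*3 = 2 - 9 = -7)
(7 + Y(2, 4))² = (7 - 7)² = 0² = 0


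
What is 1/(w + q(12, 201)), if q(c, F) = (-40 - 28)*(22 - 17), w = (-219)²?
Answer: 1/47621 ≈ 2.0999e-5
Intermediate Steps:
w = 47961
q(c, F) = -340 (q(c, F) = -68*5 = -340)
1/(w + q(12, 201)) = 1/(47961 - 340) = 1/47621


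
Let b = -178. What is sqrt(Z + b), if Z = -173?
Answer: 3*I*sqrt(39) ≈ 18.735*I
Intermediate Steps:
sqrt(Z + b) = sqrt(-173 - 178) = sqrt(-351) = 3*I*sqrt(39)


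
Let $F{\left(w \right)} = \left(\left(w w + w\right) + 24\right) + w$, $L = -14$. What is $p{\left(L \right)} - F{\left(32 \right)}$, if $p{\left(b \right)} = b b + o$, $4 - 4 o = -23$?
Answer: $- \frac{3637}{4} \approx -909.25$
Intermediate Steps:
$o = \frac{27}{4}$ ($o = 1 - - \frac{23}{4} = 1 + \frac{23}{4} = \frac{27}{4} \approx 6.75$)
$p{\left(b \right)} = \frac{27}{4} + b^{2}$ ($p{\left(b \right)} = b b + \frac{27}{4} = b^{2} + \frac{27}{4} = \frac{27}{4} + b^{2}$)
$F{\left(w \right)} = 24 + w^{2} + 2 w$ ($F{\left(w \right)} = \left(\left(w^{2} + w\right) + 24\right) + w = \left(\left(w + w^{2}\right) + 24\right) + w = \left(24 + w + w^{2}\right) + w = 24 + w^{2} + 2 w$)
$p{\left(L \right)} - F{\left(32 \right)} = \left(\frac{27}{4} + \left(-14\right)^{2}\right) - \left(24 + 32^{2} + 2 \cdot 32\right) = \left(\frac{27}{4} + 196\right) - \left(24 + 1024 + 64\right) = \frac{811}{4} - 1112 = - \frac{3637}{4}$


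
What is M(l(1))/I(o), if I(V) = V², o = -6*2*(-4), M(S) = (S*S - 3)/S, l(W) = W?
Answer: -1/1152 ≈ -0.00086806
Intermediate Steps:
M(S) = (-3 + S²)/S (M(S) = (S² - 3)/S = (-3 + S²)/S)
o = 48 (o = -12*(-4) = 48)
M(l(1))/I(o) = (1 - 3/1)/(48²) = (1 - 3*1)/2304 = (1 - 3)*(1/2304) = -2*1/2304 = -1/1152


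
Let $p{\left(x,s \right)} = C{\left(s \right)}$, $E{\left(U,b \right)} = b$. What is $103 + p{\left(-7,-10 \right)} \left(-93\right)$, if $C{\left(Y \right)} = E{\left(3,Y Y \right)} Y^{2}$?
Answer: $-929897$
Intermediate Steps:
$C{\left(Y \right)} = Y^{4}$ ($C{\left(Y \right)} = Y Y Y^{2} = Y^{2} Y^{2} = Y^{4}$)
$p{\left(x,s \right)} = s^{4}$
$103 + p{\left(-7,-10 \right)} \left(-93\right) = 103 + \left(-10\right)^{4} \left(-93\right) = 103 + 10000 \left(-93\right) = 103 - 930000 = -929897$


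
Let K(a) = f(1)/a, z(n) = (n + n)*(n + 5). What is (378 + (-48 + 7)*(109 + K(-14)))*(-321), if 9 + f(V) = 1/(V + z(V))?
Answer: 120265539/91 ≈ 1.3216e+6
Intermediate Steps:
z(n) = 2*n*(5 + n) (z(n) = (2*n)*(5 + n) = 2*n*(5 + n))
f(V) = -9 + 1/(V + 2*V*(5 + V))
K(a) = -116/(13*a) (K(a) = ((1 - 99*1 - 18*1²)/(1*(11 + 2*1)))/a = (1*(1 - 99 - 18*1)/(11 + 2))/a = (1*(1 - 99 - 18)/13)/a = (1*(1/13)*(-116))/a = -116/(13*a))
(378 + (-48 + 7)*(109 + K(-14)))*(-321) = (378 + (-48 + 7)*(109 - 116/13/(-14)))*(-321) = (378 - 41*(109 - 116/13*(-1/14)))*(-321) = (378 - 41*(109 + 58/91))*(-321) = (378 - 41*9977/91)*(-321) = (378 - 409057/91)*(-321) = -374659/91*(-321) = 120265539/91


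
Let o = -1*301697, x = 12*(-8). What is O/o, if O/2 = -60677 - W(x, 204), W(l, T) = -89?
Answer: 11016/27427 ≈ 0.40165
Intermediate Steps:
x = -96
o = -301697
O = -121176 (O = 2*(-60677 - 1*(-89)) = 2*(-60677 + 89) = 2*(-60588) = -121176)
O/o = -121176/(-301697) = -121176*(-1/301697) = 11016/27427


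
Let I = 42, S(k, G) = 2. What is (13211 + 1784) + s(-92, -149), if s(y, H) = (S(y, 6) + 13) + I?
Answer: 15052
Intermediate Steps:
s(y, H) = 57 (s(y, H) = (2 + 13) + 42 = 15 + 42 = 57)
(13211 + 1784) + s(-92, -149) = (13211 + 1784) + 57 = 14995 + 57 = 15052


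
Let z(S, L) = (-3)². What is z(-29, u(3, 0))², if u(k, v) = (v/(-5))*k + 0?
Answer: 81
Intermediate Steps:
u(k, v) = -k*v/5 (u(k, v) = (v*(-⅕))*k + 0 = (-v/5)*k + 0 = -k*v/5 + 0 = -k*v/5)
z(S, L) = 9
z(-29, u(3, 0))² = 9² = 81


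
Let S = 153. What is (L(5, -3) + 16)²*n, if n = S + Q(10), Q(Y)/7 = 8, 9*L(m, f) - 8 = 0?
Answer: 4828736/81 ≈ 59614.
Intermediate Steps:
L(m, f) = 8/9 (L(m, f) = 8/9 + (⅑)*0 = 8/9 + 0 = 8/9)
Q(Y) = 56 (Q(Y) = 7*8 = 56)
n = 209 (n = 153 + 56 = 209)
(L(5, -3) + 16)²*n = (8/9 + 16)²*209 = (152/9)²*209 = (23104/81)*209 = 4828736/81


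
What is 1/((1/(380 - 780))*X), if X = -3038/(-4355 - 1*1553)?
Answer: -168800/217 ≈ -777.88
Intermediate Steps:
X = 217/422 (X = -3038/(-4355 - 1553) = -3038/(-5908) = -3038*(-1/5908) = 217/422 ≈ 0.51422)
1/((1/(380 - 780))*X) = 1/((1/(380 - 780))*(217/422)) = (422/217)/1/(-400) = (422/217)/(-1/400) = -400*422/217 = -168800/217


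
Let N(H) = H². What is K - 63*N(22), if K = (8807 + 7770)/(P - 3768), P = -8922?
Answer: -386960057/12690 ≈ -30493.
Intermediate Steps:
K = -16577/12690 (K = (8807 + 7770)/(-8922 - 3768) = 16577/(-12690) = 16577*(-1/12690) = -16577/12690 ≈ -1.3063)
K - 63*N(22) = -16577/12690 - 63*22² = -16577/12690 - 63*484 = -16577/12690 - 1*30492 = -16577/12690 - 30492 = -386960057/12690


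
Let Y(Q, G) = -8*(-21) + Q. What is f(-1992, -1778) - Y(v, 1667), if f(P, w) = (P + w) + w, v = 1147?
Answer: -6863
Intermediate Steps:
Y(Q, G) = 168 + Q
f(P, w) = P + 2*w
f(-1992, -1778) - Y(v, 1667) = (-1992 + 2*(-1778)) - (168 + 1147) = (-1992 - 3556) - 1*1315 = -5548 - 1315 = -6863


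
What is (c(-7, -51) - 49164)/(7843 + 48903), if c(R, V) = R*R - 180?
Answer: -49295/56746 ≈ -0.86870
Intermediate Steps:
c(R, V) = -180 + R² (c(R, V) = R² - 180 = -180 + R²)
(c(-7, -51) - 49164)/(7843 + 48903) = ((-180 + (-7)²) - 49164)/(7843 + 48903) = ((-180 + 49) - 49164)/56746 = (-131 - 49164)*(1/56746) = -49295*1/56746 = -49295/56746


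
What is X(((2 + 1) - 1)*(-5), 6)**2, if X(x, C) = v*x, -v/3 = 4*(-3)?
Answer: 129600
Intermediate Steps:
v = 36 (v = -12*(-3) = -3*(-12) = 36)
X(x, C) = 36*x
X(((2 + 1) - 1)*(-5), 6)**2 = (36*(((2 + 1) - 1)*(-5)))**2 = (36*((3 - 1)*(-5)))**2 = (36*(2*(-5)))**2 = (36*(-10))**2 = (-360)**2 = 129600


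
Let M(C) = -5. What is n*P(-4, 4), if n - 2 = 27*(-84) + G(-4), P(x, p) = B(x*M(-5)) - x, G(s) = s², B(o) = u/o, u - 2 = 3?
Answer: -19125/2 ≈ -9562.5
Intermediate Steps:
u = 5 (u = 2 + 3 = 5)
B(o) = 5/o
P(x, p) = -x - 1/x (P(x, p) = 5/((x*(-5))) - x = 5/((-5*x)) - x = 5*(-1/(5*x)) - x = -1/x - x = -x - 1/x)
n = -2250 (n = 2 + (27*(-84) + (-4)²) = 2 + (-2268 + 16) = 2 - 2252 = -2250)
n*P(-4, 4) = -2250*(-1*(-4) - 1/(-4)) = -2250*(4 - 1*(-¼)) = -2250*(4 + ¼) = -2250*17/4 = -19125/2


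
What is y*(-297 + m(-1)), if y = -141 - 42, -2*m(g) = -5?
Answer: 107787/2 ≈ 53894.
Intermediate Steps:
m(g) = 5/2 (m(g) = -1/2*(-5) = 5/2)
y = -183
y*(-297 + m(-1)) = -183*(-297 + 5/2) = -183*(-589/2) = 107787/2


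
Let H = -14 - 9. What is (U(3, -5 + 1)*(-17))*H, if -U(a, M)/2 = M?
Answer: 3128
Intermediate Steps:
U(a, M) = -2*M
H = -23
(U(3, -5 + 1)*(-17))*H = (-2*(-5 + 1)*(-17))*(-23) = (-2*(-4)*(-17))*(-23) = (8*(-17))*(-23) = -136*(-23) = 3128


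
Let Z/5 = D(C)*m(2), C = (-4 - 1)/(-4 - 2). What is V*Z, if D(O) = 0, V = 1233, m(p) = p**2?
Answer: 0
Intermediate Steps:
C = 5/6 (C = -5/(-6) = -5*(-1/6) = 5/6 ≈ 0.83333)
Z = 0 (Z = 5*(0*2**2) = 5*(0*4) = 5*0 = 0)
V*Z = 1233*0 = 0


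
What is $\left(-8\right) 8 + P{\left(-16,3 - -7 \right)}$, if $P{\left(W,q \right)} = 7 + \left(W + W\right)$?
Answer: $-89$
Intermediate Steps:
$P{\left(W,q \right)} = 7 + 2 W$
$\left(-8\right) 8 + P{\left(-16,3 - -7 \right)} = \left(-8\right) 8 + \left(7 + 2 \left(-16\right)\right) = -64 + \left(7 - 32\right) = -64 - 25 = -89$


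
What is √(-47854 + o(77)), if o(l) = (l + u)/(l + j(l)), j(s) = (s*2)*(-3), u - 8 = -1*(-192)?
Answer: I*√7093265795/385 ≈ 218.76*I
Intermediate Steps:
u = 200 (u = 8 - 1*(-192) = 8 + 192 = 200)
j(s) = -6*s (j(s) = (2*s)*(-3) = -6*s)
o(l) = -(200 + l)/(5*l) (o(l) = (l + 200)/(l - 6*l) = (200 + l)/((-5*l)) = (200 + l)*(-1/(5*l)) = -(200 + l)/(5*l))
√(-47854 + o(77)) = √(-47854 + (⅕)*(-200 - 1*77)/77) = √(-47854 + (⅕)*(1/77)*(-200 - 77)) = √(-47854 + (⅕)*(1/77)*(-277)) = √(-47854 - 277/385) = √(-18424067/385) = I*√7093265795/385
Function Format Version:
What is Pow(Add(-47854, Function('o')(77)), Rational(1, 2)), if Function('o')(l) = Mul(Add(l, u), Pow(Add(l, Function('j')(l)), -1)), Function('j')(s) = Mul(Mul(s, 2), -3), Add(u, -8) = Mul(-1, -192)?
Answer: Mul(Rational(1, 385), I, Pow(7093265795, Rational(1, 2))) ≈ Mul(218.76, I)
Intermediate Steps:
u = 200 (u = Add(8, Mul(-1, -192)) = Add(8, 192) = 200)
Function('j')(s) = Mul(-6, s) (Function('j')(s) = Mul(Mul(2, s), -3) = Mul(-6, s))
Function('o')(l) = Mul(Rational(-1, 5), Pow(l, -1), Add(200, l)) (Function('o')(l) = Mul(Add(l, 200), Pow(Add(l, Mul(-6, l)), -1)) = Mul(Add(200, l), Pow(Mul(-5, l), -1)) = Mul(Add(200, l), Mul(Rational(-1, 5), Pow(l, -1))) = Mul(Rational(-1, 5), Pow(l, -1), Add(200, l)))
Pow(Add(-47854, Function('o')(77)), Rational(1, 2)) = Pow(Add(-47854, Mul(Rational(1, 5), Pow(77, -1), Add(-200, Mul(-1, 77)))), Rational(1, 2)) = Pow(Add(-47854, Mul(Rational(1, 5), Rational(1, 77), Add(-200, -77))), Rational(1, 2)) = Pow(Add(-47854, Mul(Rational(1, 5), Rational(1, 77), -277)), Rational(1, 2)) = Pow(Add(-47854, Rational(-277, 385)), Rational(1, 2)) = Pow(Rational(-18424067, 385), Rational(1, 2)) = Mul(Rational(1, 385), I, Pow(7093265795, Rational(1, 2)))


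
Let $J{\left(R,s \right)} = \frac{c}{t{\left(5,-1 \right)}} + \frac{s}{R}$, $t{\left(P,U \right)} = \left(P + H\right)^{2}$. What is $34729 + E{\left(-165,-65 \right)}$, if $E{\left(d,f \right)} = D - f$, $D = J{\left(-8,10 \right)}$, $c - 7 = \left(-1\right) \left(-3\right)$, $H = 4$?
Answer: $\frac{11272891}{324} \approx 34793.0$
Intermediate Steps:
$t{\left(P,U \right)} = \left(4 + P\right)^{2}$ ($t{\left(P,U \right)} = \left(P + 4\right)^{2} = \left(4 + P\right)^{2}$)
$c = 10$ ($c = 7 - -3 = 7 + 3 = 10$)
$J{\left(R,s \right)} = \frac{10}{81} + \frac{s}{R}$ ($J{\left(R,s \right)} = \frac{10}{\left(4 + 5\right)^{2}} + \frac{s}{R} = \frac{10}{9^{2}} + \frac{s}{R} = \frac{10}{81} + \frac{s}{R}$)
$D = - \frac{365}{324}$ ($D = \frac{10}{81} + \frac{10}{-8} = \frac{10}{81} + 10 \left(- \frac{1}{8}\right) = \frac{10}{81} - \frac{5}{4} = - \frac{365}{324} \approx -1.1265$)
$E{\left(d,f \right)} = - \frac{365}{324} - f$
$34729 + E{\left(-165,-65 \right)} = 34729 - - \frac{20695}{324} = 34729 + \left(- \frac{365}{324} + 65\right) = 34729 + \frac{20695}{324} = \frac{11272891}{324}$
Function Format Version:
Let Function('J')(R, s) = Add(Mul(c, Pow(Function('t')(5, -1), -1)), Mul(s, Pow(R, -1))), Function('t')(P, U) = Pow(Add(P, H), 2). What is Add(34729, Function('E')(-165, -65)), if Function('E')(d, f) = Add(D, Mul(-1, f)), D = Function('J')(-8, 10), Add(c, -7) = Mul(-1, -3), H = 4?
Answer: Rational(11272891, 324) ≈ 34793.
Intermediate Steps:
Function('t')(P, U) = Pow(Add(4, P), 2) (Function('t')(P, U) = Pow(Add(P, 4), 2) = Pow(Add(4, P), 2))
c = 10 (c = Add(7, Mul(-1, -3)) = Add(7, 3) = 10)
Function('J')(R, s) = Add(Rational(10, 81), Mul(s, Pow(R, -1))) (Function('J')(R, s) = Add(Mul(10, Pow(Pow(Add(4, 5), 2), -1)), Mul(s, Pow(R, -1))) = Add(Mul(10, Pow(Pow(9, 2), -1)), Mul(s, Pow(R, -1))) = Add(Mul(10, Pow(81, -1)), Mul(s, Pow(R, -1))) = Add(Mul(10, Rational(1, 81)), Mul(s, Pow(R, -1))) = Add(Rational(10, 81), Mul(s, Pow(R, -1))))
D = Rational(-365, 324) (D = Add(Rational(10, 81), Mul(10, Pow(-8, -1))) = Add(Rational(10, 81), Mul(10, Rational(-1, 8))) = Add(Rational(10, 81), Rational(-5, 4)) = Rational(-365, 324) ≈ -1.1265)
Function('E')(d, f) = Add(Rational(-365, 324), Mul(-1, f))
Add(34729, Function('E')(-165, -65)) = Add(34729, Add(Rational(-365, 324), Mul(-1, -65))) = Add(34729, Add(Rational(-365, 324), 65)) = Add(34729, Rational(20695, 324)) = Rational(11272891, 324)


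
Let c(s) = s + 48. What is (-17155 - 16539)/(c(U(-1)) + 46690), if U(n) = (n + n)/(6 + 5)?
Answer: -185317/257058 ≈ -0.72091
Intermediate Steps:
U(n) = 2*n/11 (U(n) = (2*n)/11 = (2*n)*(1/11) = 2*n/11)
c(s) = 48 + s
(-17155 - 16539)/(c(U(-1)) + 46690) = (-17155 - 16539)/((48 + (2/11)*(-1)) + 46690) = -33694/((48 - 2/11) + 46690) = -33694/(526/11 + 46690) = -33694/514116/11 = -33694*11/514116 = -185317/257058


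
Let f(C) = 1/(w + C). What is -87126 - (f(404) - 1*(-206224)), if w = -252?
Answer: -44589201/152 ≈ -2.9335e+5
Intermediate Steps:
f(C) = 1/(-252 + C)
-87126 - (f(404) - 1*(-206224)) = -87126 - (1/(-252 + 404) - 1*(-206224)) = -87126 - (1/152 + 206224) = -87126 - 1*31346049/152 = -87126 - 31346049/152 = -44589201/152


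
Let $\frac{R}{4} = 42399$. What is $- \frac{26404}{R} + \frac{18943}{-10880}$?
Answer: $- \frac{124997591}{65900160} \approx -1.8968$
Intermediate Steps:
$R = 169596$ ($R = 4 \cdot 42399 = 169596$)
$- \frac{26404}{R} + \frac{18943}{-10880} = - \frac{26404}{169596} + \frac{18943}{-10880} = \left(-26404\right) \frac{1}{169596} + 18943 \left(- \frac{1}{10880}\right) = - \frac{943}{6057} - \frac{18943}{10880} = - \frac{124997591}{65900160}$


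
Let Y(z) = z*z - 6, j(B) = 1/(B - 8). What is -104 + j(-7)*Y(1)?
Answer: -311/3 ≈ -103.67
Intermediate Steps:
j(B) = 1/(-8 + B)
Y(z) = -6 + z**2 (Y(z) = z**2 - 6 = -6 + z**2)
-104 + j(-7)*Y(1) = -104 + (-6 + 1**2)/(-8 - 7) = -104 + (-6 + 1)/(-15) = -104 - 1/15*(-5) = -104 + 1/3 = -311/3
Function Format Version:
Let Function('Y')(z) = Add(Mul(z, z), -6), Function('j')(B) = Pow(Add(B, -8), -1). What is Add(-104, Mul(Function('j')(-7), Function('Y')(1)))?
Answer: Rational(-311, 3) ≈ -103.67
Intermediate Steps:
Function('j')(B) = Pow(Add(-8, B), -1)
Function('Y')(z) = Add(-6, Pow(z, 2)) (Function('Y')(z) = Add(Pow(z, 2), -6) = Add(-6, Pow(z, 2)))
Add(-104, Mul(Function('j')(-7), Function('Y')(1))) = Add(-104, Mul(Pow(Add(-8, -7), -1), Add(-6, Pow(1, 2)))) = Add(-104, Mul(Pow(-15, -1), Add(-6, 1))) = Add(-104, Mul(Rational(-1, 15), -5)) = Add(-104, Rational(1, 3)) = Rational(-311, 3)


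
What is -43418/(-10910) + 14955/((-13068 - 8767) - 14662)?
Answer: 710733848/199091135 ≈ 3.5699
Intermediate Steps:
-43418/(-10910) + 14955/((-13068 - 8767) - 14662) = -43418*(-1/10910) + 14955/(-21835 - 14662) = 21709/5455 + 14955/(-36497) = 21709/5455 + 14955*(-1/36497) = 21709/5455 - 14955/36497 = 710733848/199091135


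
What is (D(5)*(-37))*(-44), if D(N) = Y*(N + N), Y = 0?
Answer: 0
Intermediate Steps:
D(N) = 0 (D(N) = 0*(N + N) = 0*(2*N) = 0)
(D(5)*(-37))*(-44) = (0*(-37))*(-44) = 0*(-44) = 0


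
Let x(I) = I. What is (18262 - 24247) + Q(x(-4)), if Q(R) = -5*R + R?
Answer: -5969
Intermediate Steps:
Q(R) = -4*R
(18262 - 24247) + Q(x(-4)) = (18262 - 24247) - 4*(-4) = -5985 + 16 = -5969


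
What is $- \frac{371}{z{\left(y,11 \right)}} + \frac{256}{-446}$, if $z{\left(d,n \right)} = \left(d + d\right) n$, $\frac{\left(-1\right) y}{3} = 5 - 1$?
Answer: $\frac{48941}{58872} \approx 0.83131$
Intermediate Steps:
$y = -12$ ($y = - 3 \left(5 - 1\right) = \left(-3\right) 4 = -12$)
$z{\left(d,n \right)} = 2 d n$
$- \frac{371}{z{\left(y,11 \right)}} + \frac{256}{-446} = - \frac{371}{2 \left(-12\right) 11} + \frac{256}{-446} = - \frac{371}{-264} + 256 \left(- \frac{1}{446}\right) = \left(-371\right) \left(- \frac{1}{264}\right) - \frac{128}{223} = \frac{371}{264} - \frac{128}{223} = \frac{48941}{58872}$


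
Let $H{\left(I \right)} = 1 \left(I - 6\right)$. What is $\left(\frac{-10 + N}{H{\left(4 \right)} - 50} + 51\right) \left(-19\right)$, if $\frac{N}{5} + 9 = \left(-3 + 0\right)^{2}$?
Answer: $- \frac{25289}{26} \approx -972.65$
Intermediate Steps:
$N = 0$ ($N = -45 + 5 \left(-3 + 0\right)^{2} = -45 + 5 \left(-3\right)^{2} = -45 + 5 \cdot 9 = -45 + 45 = 0$)
$H{\left(I \right)} = -6 + I$ ($H{\left(I \right)} = 1 \left(-6 + I\right) = -6 + I$)
$\left(\frac{-10 + N}{H{\left(4 \right)} - 50} + 51\right) \left(-19\right) = \left(\frac{-10 + 0}{\left(-6 + 4\right) - 50} + 51\right) \left(-19\right) = \left(- \frac{10}{-2 - 50} + 51\right) \left(-19\right) = \left(- \frac{10}{-52} + 51\right) \left(-19\right) = \left(\left(-10\right) \left(- \frac{1}{52}\right) + 51\right) \left(-19\right) = \left(\frac{5}{26} + 51\right) \left(-19\right) = \frac{1331}{26} \left(-19\right) = - \frac{25289}{26}$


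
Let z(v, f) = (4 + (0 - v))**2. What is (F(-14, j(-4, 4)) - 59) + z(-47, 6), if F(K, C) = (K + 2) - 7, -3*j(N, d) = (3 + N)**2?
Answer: 2523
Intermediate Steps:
z(v, f) = (4 - v)**2
j(N, d) = -(3 + N)**2/3
F(K, C) = -5 + K (F(K, C) = (2 + K) - 7 = -5 + K)
(F(-14, j(-4, 4)) - 59) + z(-47, 6) = ((-5 - 14) - 59) + (-4 - 47)**2 = (-19 - 59) + (-51)**2 = -78 + 2601 = 2523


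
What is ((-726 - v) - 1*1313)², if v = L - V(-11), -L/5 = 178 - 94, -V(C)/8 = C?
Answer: 2343961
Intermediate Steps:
V(C) = -8*C
L = -420 (L = -5*(178 - 94) = -5*84 = -420)
v = -508 (v = -420 - (-8)*(-11) = -420 - 1*88 = -420 - 88 = -508)
((-726 - v) - 1*1313)² = ((-726 - 1*(-508)) - 1*1313)² = ((-726 + 508) - 1313)² = (-218 - 1313)² = (-1531)² = 2343961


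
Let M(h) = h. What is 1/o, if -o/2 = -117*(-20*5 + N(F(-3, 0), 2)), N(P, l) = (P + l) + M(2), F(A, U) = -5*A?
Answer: -1/18954 ≈ -5.2759e-5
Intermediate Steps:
N(P, l) = 2 + P + l (N(P, l) = (P + l) + 2 = 2 + P + l)
o = -18954 (o = -(-234)*(-20*5 + (2 - 5*(-3) + 2)) = -(-234)*(-100 + (2 + 15 + 2)) = -(-234)*(-100 + 19) = -(-234)*(-81) = -2*9477 = -18954)
1/o = 1/(-18954) = -1/18954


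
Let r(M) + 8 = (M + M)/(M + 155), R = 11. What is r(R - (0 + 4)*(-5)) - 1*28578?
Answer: -85757/3 ≈ -28586.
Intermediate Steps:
r(M) = -8 + 2*M/(155 + M) (r(M) = -8 + (M + M)/(M + 155) = -8 + (2*M)/(155 + M) = -8 + 2*M/(155 + M))
r(R - (0 + 4)*(-5)) - 1*28578 = 2*(-620 - 3*(11 - (0 + 4)*(-5)))/(155 + (11 - (0 + 4)*(-5))) - 1*28578 = 2*(-620 - 3*(11 - 4*(-5)))/(155 + (11 - 4*(-5))) - 28578 = 2*(-620 - 3*(11 - 1*(-20)))/(155 + (11 - 1*(-20))) - 28578 = 2*(-620 - 3*(11 + 20))/(155 + (11 + 20)) - 28578 = 2*(-620 - 3*31)/(155 + 31) - 28578 = 2*(-620 - 93)/186 - 28578 = 2*(1/186)*(-713) - 28578 = -23/3 - 28578 = -85757/3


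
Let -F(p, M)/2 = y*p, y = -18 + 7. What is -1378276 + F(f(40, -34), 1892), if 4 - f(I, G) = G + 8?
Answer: -1377616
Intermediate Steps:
f(I, G) = -4 - G (f(I, G) = 4 - (G + 8) = 4 - (8 + G) = 4 + (-8 - G) = -4 - G)
y = -11
F(p, M) = 22*p (F(p, M) = -(-22)*p = 22*p)
-1378276 + F(f(40, -34), 1892) = -1378276 + 22*(-4 - 1*(-34)) = -1378276 + 22*(-4 + 34) = -1378276 + 22*30 = -1378276 + 660 = -1377616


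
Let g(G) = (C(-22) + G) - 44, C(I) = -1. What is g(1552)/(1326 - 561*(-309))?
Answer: 11/1275 ≈ 0.0086274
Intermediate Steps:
g(G) = -45 + G (g(G) = (-1 + G) - 44 = -45 + G)
g(1552)/(1326 - 561*(-309)) = (-45 + 1552)/(1326 - 561*(-309)) = 1507/(1326 + 173349) = 1507/174675 = 1507*(1/174675) = 11/1275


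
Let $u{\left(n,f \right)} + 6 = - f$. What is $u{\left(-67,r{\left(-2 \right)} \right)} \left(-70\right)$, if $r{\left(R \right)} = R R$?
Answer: $700$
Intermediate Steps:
$r{\left(R \right)} = R^{2}$
$u{\left(n,f \right)} = -6 - f$
$u{\left(-67,r{\left(-2 \right)} \right)} \left(-70\right) = \left(-6 - \left(-2\right)^{2}\right) \left(-70\right) = \left(-6 - 4\right) \left(-70\right) = \left(-10\right) \left(-70\right) = 700$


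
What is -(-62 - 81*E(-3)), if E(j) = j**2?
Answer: 791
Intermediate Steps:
-(-62 - 81*E(-3)) = -(-62 - 81*(-3)**2) = -(-62 - 81*9) = -(-62 - 729) = -1*(-791) = 791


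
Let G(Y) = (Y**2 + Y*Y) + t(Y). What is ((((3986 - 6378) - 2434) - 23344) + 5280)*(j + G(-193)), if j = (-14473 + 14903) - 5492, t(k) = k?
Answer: -1584972270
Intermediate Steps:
G(Y) = Y + 2*Y**2 (G(Y) = (Y**2 + Y*Y) + Y = (Y**2 + Y**2) + Y = 2*Y**2 + Y = Y + 2*Y**2)
j = -5062 (j = 430 - 5492 = -5062)
((((3986 - 6378) - 2434) - 23344) + 5280)*(j + G(-193)) = ((((3986 - 6378) - 2434) - 23344) + 5280)*(-5062 - 193*(1 + 2*(-193))) = (((-2392 - 2434) - 23344) + 5280)*(-5062 - 193*(1 - 386)) = ((-4826 - 23344) + 5280)*(-5062 - 193*(-385)) = (-28170 + 5280)*(-5062 + 74305) = -22890*69243 = -1584972270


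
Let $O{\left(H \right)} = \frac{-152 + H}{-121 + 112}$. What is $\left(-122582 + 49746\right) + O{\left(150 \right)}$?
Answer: $- \frac{655522}{9} \approx -72836.0$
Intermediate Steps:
$O{\left(H \right)} = \frac{152}{9} - \frac{H}{9}$ ($O{\left(H \right)} = \frac{-152 + H}{-9} = \left(-152 + H\right) \left(- \frac{1}{9}\right) = \frac{152}{9} - \frac{H}{9}$)
$\left(-122582 + 49746\right) + O{\left(150 \right)} = \left(-122582 + 49746\right) + \left(\frac{152}{9} - \frac{50}{3}\right) = -72836 + \left(\frac{152}{9} - \frac{50}{3}\right) = -72836 + \frac{2}{9} = - \frac{655522}{9}$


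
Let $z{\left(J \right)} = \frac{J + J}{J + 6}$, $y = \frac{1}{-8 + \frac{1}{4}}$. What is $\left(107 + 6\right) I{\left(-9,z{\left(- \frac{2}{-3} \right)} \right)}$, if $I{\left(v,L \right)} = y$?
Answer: $- \frac{452}{31} \approx -14.581$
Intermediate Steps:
$y = - \frac{4}{31}$ ($y = \frac{1}{-8 + \frac{1}{4}} = \frac{1}{- \frac{31}{4}} = - \frac{4}{31} \approx -0.12903$)
$z{\left(J \right)} = \frac{2 J}{6 + J}$
$I{\left(v,L \right)} = - \frac{4}{31}$
$\left(107 + 6\right) I{\left(-9,z{\left(- \frac{2}{-3} \right)} \right)} = \left(107 + 6\right) \left(- \frac{4}{31}\right) = 113 \left(- \frac{4}{31}\right) = - \frac{452}{31}$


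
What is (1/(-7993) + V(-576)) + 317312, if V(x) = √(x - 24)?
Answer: 2536274815/7993 + 10*I*√6 ≈ 3.1731e+5 + 24.495*I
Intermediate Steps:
V(x) = √(-24 + x)
(1/(-7993) + V(-576)) + 317312 = (1/(-7993) + √(-24 - 576)) + 317312 = (-1/7993 + √(-600)) + 317312 = (-1/7993 + 10*I*√6) + 317312 = 2536274815/7993 + 10*I*√6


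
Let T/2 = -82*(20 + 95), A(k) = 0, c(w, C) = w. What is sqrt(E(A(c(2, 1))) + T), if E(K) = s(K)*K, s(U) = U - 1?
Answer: 2*I*sqrt(4715) ≈ 137.33*I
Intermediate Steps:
s(U) = -1 + U
T = -18860 (T = 2*(-82*(20 + 95)) = 2*(-82*115) = 2*(-9430) = -18860)
E(K) = K*(-1 + K) (E(K) = (-1 + K)*K = K*(-1 + K))
sqrt(E(A(c(2, 1))) + T) = sqrt(0*(-1 + 0) - 18860) = sqrt(0*(-1) - 18860) = sqrt(0 - 18860) = sqrt(-18860) = 2*I*sqrt(4715)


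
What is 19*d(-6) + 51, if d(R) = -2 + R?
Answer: -101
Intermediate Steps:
19*d(-6) + 51 = 19*(-2 - 6) + 51 = 19*(-8) + 51 = -152 + 51 = -101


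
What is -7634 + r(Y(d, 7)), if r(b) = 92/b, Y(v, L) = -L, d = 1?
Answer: -53530/7 ≈ -7647.1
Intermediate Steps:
-7634 + r(Y(d, 7)) = -7634 + 92/((-1*7)) = -7634 + 92/(-7) = -7634 + 92*(-⅐) = -7634 - 92/7 = -53530/7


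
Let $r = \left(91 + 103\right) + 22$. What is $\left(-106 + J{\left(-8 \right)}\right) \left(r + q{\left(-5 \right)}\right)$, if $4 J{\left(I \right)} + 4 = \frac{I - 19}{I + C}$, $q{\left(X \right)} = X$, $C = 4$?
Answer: $- \frac{355535}{16} \approx -22221.0$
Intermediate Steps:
$r = 216$ ($r = 194 + 22 = 216$)
$J{\left(I \right)} = -1 + \frac{-19 + I}{4 \left(4 + I\right)}$ ($J{\left(I \right)} = -1 + \frac{\left(I - 19\right) \frac{1}{I + 4}}{4} = -1 + \frac{\left(-19 + I\right) \frac{1}{4 + I}}{4} = -1 + \frac{\frac{1}{4 + I} \left(-19 + I\right)}{4} = -1 + \frac{-19 + I}{4 \left(4 + I\right)}$)
$\left(-106 + J{\left(-8 \right)}\right) \left(r + q{\left(-5 \right)}\right) = \left(-106 + \frac{-35 - -24}{4 \left(4 - 8\right)}\right) \left(216 - 5\right) = \left(-106 + \frac{-35 + 24}{4 \left(-4\right)}\right) 211 = \left(-106 + \frac{1}{4} \left(- \frac{1}{4}\right) \left(-11\right)\right) 211 = \left(-106 + \frac{11}{16}\right) 211 = \left(- \frac{1685}{16}\right) 211 = - \frac{355535}{16}$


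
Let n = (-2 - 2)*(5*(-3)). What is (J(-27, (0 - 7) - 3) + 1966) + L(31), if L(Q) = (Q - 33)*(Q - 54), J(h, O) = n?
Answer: 2072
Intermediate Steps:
n = 60 (n = -4*(-15) = 60)
J(h, O) = 60
L(Q) = (-54 + Q)*(-33 + Q) (L(Q) = (-33 + Q)*(-54 + Q) = (-54 + Q)*(-33 + Q))
(J(-27, (0 - 7) - 3) + 1966) + L(31) = (60 + 1966) + (1782 + 31² - 87*31) = 2026 + (1782 + 961 - 2697) = 2026 + 46 = 2072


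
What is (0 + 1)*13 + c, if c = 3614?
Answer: 3627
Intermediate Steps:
(0 + 1)*13 + c = (0 + 1)*13 + 3614 = 1*13 + 3614 = 13 + 3614 = 3627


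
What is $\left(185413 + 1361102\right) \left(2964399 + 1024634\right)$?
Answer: $6169099369995$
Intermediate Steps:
$\left(185413 + 1361102\right) \left(2964399 + 1024634\right) = 1546515 \cdot 3989033 = 6169099369995$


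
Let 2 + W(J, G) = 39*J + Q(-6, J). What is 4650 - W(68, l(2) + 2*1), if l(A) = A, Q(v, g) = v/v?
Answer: 1999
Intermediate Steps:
Q(v, g) = 1
W(J, G) = -1 + 39*J (W(J, G) = -2 + (39*J + 1) = -2 + (1 + 39*J) = -1 + 39*J)
4650 - W(68, l(2) + 2*1) = 4650 - (-1 + 39*68) = 4650 - (-1 + 2652) = 4650 - 1*2651 = 4650 - 2651 = 1999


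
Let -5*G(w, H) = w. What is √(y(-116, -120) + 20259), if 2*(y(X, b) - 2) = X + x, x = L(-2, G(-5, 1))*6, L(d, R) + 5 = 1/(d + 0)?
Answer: √80746/2 ≈ 142.08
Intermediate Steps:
G(w, H) = -w/5
L(d, R) = -5 + 1/d (L(d, R) = -5 + 1/(d + 0) = -5 + 1/d)
x = -33 (x = (-5 + 1/(-2))*6 = (-5 - ½)*6 = -11/2*6 = -33)
y(X, b) = -29/2 + X/2 (y(X, b) = 2 + (X - 33)/2 = 2 + (-33 + X)/2 = 2 + (-33/2 + X/2) = -29/2 + X/2)
√(y(-116, -120) + 20259) = √((-29/2 + (½)*(-116)) + 20259) = √((-29/2 - 58) + 20259) = √(-145/2 + 20259) = √(40373/2) = √80746/2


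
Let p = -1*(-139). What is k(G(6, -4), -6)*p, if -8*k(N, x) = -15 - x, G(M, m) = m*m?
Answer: 1251/8 ≈ 156.38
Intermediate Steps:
G(M, m) = m²
k(N, x) = 15/8 + x/8 (k(N, x) = -(-15 - x)/8 = 15/8 + x/8)
p = 139
k(G(6, -4), -6)*p = (15/8 + (⅛)*(-6))*139 = (15/8 - ¾)*139 = (9/8)*139 = 1251/8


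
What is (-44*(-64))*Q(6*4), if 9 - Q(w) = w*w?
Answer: -1596672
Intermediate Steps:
Q(w) = 9 - w² (Q(w) = 9 - w*w = 9 - w²)
(-44*(-64))*Q(6*4) = (-44*(-64))*(9 - (6*4)²) = 2816*(9 - 1*24²) = 2816*(9 - 1*576) = 2816*(9 - 576) = 2816*(-567) = -1596672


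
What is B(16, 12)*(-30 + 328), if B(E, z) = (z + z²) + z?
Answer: 50064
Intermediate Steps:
B(E, z) = z² + 2*z
B(16, 12)*(-30 + 328) = (12*(2 + 12))*(-30 + 328) = (12*14)*298 = 168*298 = 50064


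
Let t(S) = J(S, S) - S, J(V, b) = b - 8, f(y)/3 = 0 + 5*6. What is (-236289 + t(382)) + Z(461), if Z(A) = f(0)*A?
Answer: -194807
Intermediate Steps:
f(y) = 90 (f(y) = 3*(0 + 5*6) = 3*(0 + 30) = 3*30 = 90)
J(V, b) = -8 + b
t(S) = -8 (t(S) = (-8 + S) - S = -8)
Z(A) = 90*A
(-236289 + t(382)) + Z(461) = (-236289 - 8) + 90*461 = -236297 + 41490 = -194807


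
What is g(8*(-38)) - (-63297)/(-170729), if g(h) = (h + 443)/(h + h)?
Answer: -4785839/7984864 ≈ -0.59936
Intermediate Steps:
g(h) = (443 + h)/(2*h) (g(h) = (443 + h)/((2*h)) = (443 + h)*(1/(2*h)) = (443 + h)/(2*h))
g(8*(-38)) - (-63297)/(-170729) = (443 + 8*(-38))/(2*((8*(-38)))) - (-63297)/(-170729) = (1/2)*(443 - 304)/(-304) - (-63297)*(-1)/170729 = (1/2)*(-1/304)*139 - 1*4869/13133 = -139/608 - 4869/13133 = -4785839/7984864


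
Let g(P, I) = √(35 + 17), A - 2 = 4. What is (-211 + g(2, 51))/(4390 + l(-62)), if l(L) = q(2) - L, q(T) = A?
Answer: -211/4458 + √13/2229 ≈ -0.045713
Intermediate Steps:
A = 6 (A = 2 + 4 = 6)
q(T) = 6
g(P, I) = 2*√13 (g(P, I) = √52 = 2*√13)
l(L) = 6 - L
(-211 + g(2, 51))/(4390 + l(-62)) = (-211 + 2*√13)/(4390 + (6 - 1*(-62))) = (-211 + 2*√13)/(4390 + (6 + 62)) = (-211 + 2*√13)/(4390 + 68) = (-211 + 2*√13)/4458 = (-211 + 2*√13)*(1/4458) = -211/4458 + √13/2229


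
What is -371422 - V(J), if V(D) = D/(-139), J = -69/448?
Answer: -23129190853/62272 ≈ -3.7142e+5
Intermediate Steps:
J = -69/448 (J = -69*1/448 = -69/448 ≈ -0.15402)
V(D) = -D/139 (V(D) = D*(-1/139) = -D/139)
-371422 - V(J) = -371422 - (-1)*(-69)/(139*448) = -371422 - 1*69/62272 = -371422 - 69/62272 = -23129190853/62272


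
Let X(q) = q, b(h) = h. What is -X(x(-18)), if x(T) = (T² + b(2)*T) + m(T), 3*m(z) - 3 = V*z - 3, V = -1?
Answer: -294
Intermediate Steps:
m(z) = -z/3 (m(z) = 1 + (-z - 3)/3 = 1 + (-3 - z)/3 = 1 + (-1 - z/3) = -z/3)
x(T) = T² + 5*T/3 (x(T) = (T² + 2*T) - T/3 = T² + 5*T/3)
-X(x(-18)) = -(-18)*(5 + 3*(-18))/3 = -(-18)*(5 - 54)/3 = -(-18)*(-49)/3 = -1*294 = -294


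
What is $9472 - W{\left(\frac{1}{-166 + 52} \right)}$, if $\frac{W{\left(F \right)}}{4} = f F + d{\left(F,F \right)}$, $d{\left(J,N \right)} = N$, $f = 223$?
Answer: $\frac{540352}{57} \approx 9479.9$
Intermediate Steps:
$W{\left(F \right)} = 896 F$ ($W{\left(F \right)} = 4 \left(223 F + F\right) = 4 \cdot 224 F = 896 F$)
$9472 - W{\left(\frac{1}{-166 + 52} \right)} = 9472 - \frac{896}{-166 + 52} = 9472 - \frac{896}{-114} = 9472 - 896 \left(- \frac{1}{114}\right) = 9472 - - \frac{448}{57} = 9472 + \frac{448}{57} = \frac{540352}{57}$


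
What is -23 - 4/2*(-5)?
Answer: -13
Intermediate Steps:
-23 - 4/2*(-5) = -23 - 4*½*(-5) = -23 - 2*(-5) = -23 + 10 = -13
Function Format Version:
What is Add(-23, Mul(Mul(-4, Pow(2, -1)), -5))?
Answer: -13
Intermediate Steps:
Add(-23, Mul(Mul(-4, Pow(2, -1)), -5)) = Add(-23, Mul(Mul(-4, Rational(1, 2)), -5)) = Add(-23, Mul(-2, -5)) = Add(-23, 10) = -13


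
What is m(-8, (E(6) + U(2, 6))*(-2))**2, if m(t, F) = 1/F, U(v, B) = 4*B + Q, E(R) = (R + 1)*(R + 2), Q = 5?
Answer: 1/28900 ≈ 3.4602e-5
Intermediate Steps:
E(R) = (1 + R)*(2 + R)
U(v, B) = 5 + 4*B (U(v, B) = 4*B + 5 = 5 + 4*B)
m(-8, (E(6) + U(2, 6))*(-2))**2 = (1/(((2 + 6**2 + 3*6) + (5 + 4*6))*(-2)))**2 = (1/(((2 + 36 + 18) + (5 + 24))*(-2)))**2 = (1/((56 + 29)*(-2)))**2 = (1/(85*(-2)))**2 = (1/(-170))**2 = (-1/170)**2 = 1/28900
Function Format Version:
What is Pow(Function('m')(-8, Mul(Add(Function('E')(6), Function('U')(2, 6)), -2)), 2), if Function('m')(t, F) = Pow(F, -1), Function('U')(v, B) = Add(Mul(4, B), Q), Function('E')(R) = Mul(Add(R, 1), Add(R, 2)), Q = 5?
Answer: Rational(1, 28900) ≈ 3.4602e-5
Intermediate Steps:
Function('E')(R) = Mul(Add(1, R), Add(2, R))
Function('U')(v, B) = Add(5, Mul(4, B)) (Function('U')(v, B) = Add(Mul(4, B), 5) = Add(5, Mul(4, B)))
Pow(Function('m')(-8, Mul(Add(Function('E')(6), Function('U')(2, 6)), -2)), 2) = Pow(Pow(Mul(Add(Add(2, Pow(6, 2), Mul(3, 6)), Add(5, Mul(4, 6))), -2), -1), 2) = Pow(Pow(Mul(Add(Add(2, 36, 18), Add(5, 24)), -2), -1), 2) = Pow(Pow(Mul(Add(56, 29), -2), -1), 2) = Pow(Pow(Mul(85, -2), -1), 2) = Pow(Pow(-170, -1), 2) = Pow(Rational(-1, 170), 2) = Rational(1, 28900)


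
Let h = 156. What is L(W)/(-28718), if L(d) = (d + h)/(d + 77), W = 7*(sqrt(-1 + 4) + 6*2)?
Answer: -5499/105739676 + 79*sqrt(3)/105739676 ≈ -5.0711e-5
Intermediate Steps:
W = 84 + 7*sqrt(3) (W = 7*(sqrt(3) + 12) = 7*(12 + sqrt(3)) = 84 + 7*sqrt(3) ≈ 96.124)
L(d) = (156 + d)/(77 + d) (L(d) = (d + 156)/(d + 77) = (156 + d)/(77 + d))
L(W)/(-28718) = ((156 + (84 + 7*sqrt(3)))/(77 + (84 + 7*sqrt(3))))/(-28718) = ((240 + 7*sqrt(3))/(161 + 7*sqrt(3)))*(-1/28718) = -(240 + 7*sqrt(3))/(28718*(161 + 7*sqrt(3)))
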